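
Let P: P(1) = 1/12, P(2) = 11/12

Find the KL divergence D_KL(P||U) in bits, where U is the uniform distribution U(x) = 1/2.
0.5862 bits

U(i) = 1/2 for all i

D_KL(P||U) = Σ P(x) log₂(P(x) / (1/2))
           = Σ P(x) log₂(P(x)) + log₂(2)
           = log₂(2) - H(P)

H(P) = -Σ P(x) log₂(P(x)):
  -P(1)·log₂(P(1)) = -(1/12)·log₂(1/12) = 0.29875
  -P(2)·log₂(P(2)) = -(11/12)·log₂(11/12) = 0.11507
H(P) = 0.29875 + 0.11507 = 0.41382 bits

log₂(2) = 1.00000 bits

D_KL(P||U) = 1.00000 - 0.41382 = 0.58618 ≈ 0.5862 bits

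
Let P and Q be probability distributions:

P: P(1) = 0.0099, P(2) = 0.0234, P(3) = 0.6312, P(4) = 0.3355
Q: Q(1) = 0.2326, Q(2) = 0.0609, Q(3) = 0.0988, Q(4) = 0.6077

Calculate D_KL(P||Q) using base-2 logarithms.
1.3239 bits

D_KL(P||Q) = Σ P(x) log₂(P(x)/Q(x))

Computing term by term:
  P(1)·log₂(P(1)/Q(1)) = 0.0099·log₂(0.0099/0.2326) = -0.04509
  P(2)·log₂(P(2)/Q(2)) = 0.0234·log₂(0.0234/0.0609) = -0.03229
  P(3)·log₂(P(3)/Q(3)) = 0.6312·log₂(0.6312/0.0988) = 1.68878
  P(4)·log₂(P(4)/Q(4)) = 0.3355·log₂(0.3355/0.6077) = -0.28754

D_KL(P||Q) = -0.04509 - 0.03229 + 1.68878 - 0.28754 = 1.32386 ≈ 1.3239 bits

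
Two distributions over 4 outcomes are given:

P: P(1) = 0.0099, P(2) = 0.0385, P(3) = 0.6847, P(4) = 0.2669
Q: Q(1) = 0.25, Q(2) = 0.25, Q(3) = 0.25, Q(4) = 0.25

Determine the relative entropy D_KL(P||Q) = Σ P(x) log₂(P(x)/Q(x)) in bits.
0.8704 bits

D_KL(P||Q) = Σ P(x) log₂(P(x)/Q(x))

Computing term by term:
  P(1)·log₂(P(1)/Q(1)) = 0.0099·log₂(0.0099/0.25) = -0.04612
  P(2)·log₂(P(2)/Q(2)) = 0.0385·log₂(0.0385/0.25) = -0.10391
  P(3)·log₂(P(3)/Q(3)) = 0.6847·log₂(0.6847/0.25) = 0.99524
  P(4)·log₂(P(4)/Q(4)) = 0.2669·log₂(0.2669/0.25) = 0.02519

D_KL(P||Q) = -0.04612 - 0.10391 + 0.99524 + 0.02519 = 0.87040 ≈ 0.8704 bits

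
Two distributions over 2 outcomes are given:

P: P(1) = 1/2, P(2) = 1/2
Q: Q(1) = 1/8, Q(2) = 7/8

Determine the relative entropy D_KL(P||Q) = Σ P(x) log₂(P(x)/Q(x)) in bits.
0.5963 bits

D_KL(P||Q) = Σ P(x) log₂(P(x)/Q(x))

Computing term by term:
  P(1)·log₂(P(1)/Q(1)) = (1/2)·log₂((1/2)/(1/8)) = 1.00000
  P(2)·log₂(P(2)/Q(2)) = (1/2)·log₂((1/2)/(7/8)) = -0.40368

D_KL(P||Q) = 1.00000 - 0.40368 = 0.59632 ≈ 0.5963 bits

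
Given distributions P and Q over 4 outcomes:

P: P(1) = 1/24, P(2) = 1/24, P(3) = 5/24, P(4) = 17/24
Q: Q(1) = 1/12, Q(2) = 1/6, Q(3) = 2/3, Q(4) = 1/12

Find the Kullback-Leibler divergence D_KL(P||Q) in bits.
1.7124 bits

D_KL(P||Q) = Σ P(x) log₂(P(x)/Q(x))

Computing term by term:
  P(1)·log₂(P(1)/Q(1)) = (1/24)·log₂((1/24)/(1/12)) = -0.04167
  P(2)·log₂(P(2)/Q(2)) = (1/24)·log₂((1/24)/(1/6)) = -0.08333
  P(3)·log₂(P(3)/Q(3)) = (5/24)·log₂((5/24)/(2/3)) = -0.34960
  P(4)·log₂(P(4)/Q(4)) = (17/24)·log₂((17/24)/(1/12)) = 2.18695

D_KL(P||Q) = -0.04167 - 0.08333 - 0.34960 + 2.18695 = 1.71235 ≈ 1.7124 bits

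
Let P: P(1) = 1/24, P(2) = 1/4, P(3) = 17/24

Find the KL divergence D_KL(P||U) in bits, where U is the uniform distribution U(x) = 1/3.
0.5415 bits

U(i) = 1/3 for all i

D_KL(P||U) = Σ P(x) log₂(P(x) / (1/3))
           = Σ P(x) log₂(P(x)) + log₂(3)
           = log₂(3) - H(P)

H(P) = -Σ P(x) log₂(P(x)):
  -P(1)·log₂(P(1)) = -(1/24)·log₂(1/24) = 0.19104
  -P(2)·log₂(P(2)) = -(1/4)·log₂(1/4) = 0.50000
  -P(3)·log₂(P(3)) = -(17/24)·log₂(17/24) = 0.35240
H(P) = 0.19104 + 0.50000 + 0.35240 = 1.04344 bits

log₂(3) = 1.58496 bits

D_KL(P||U) = 1.58496 - 1.04344 = 0.54152 ≈ 0.5415 bits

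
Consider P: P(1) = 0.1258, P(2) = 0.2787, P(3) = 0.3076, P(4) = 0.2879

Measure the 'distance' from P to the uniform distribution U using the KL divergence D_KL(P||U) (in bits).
0.0697 bits

U(i) = 1/4 for all i

D_KL(P||U) = Σ P(x) log₂(P(x) / (1/4))
           = Σ P(x) log₂(P(x)) + log₂(4)
           = log₂(4) - H(P)

H(P) = -Σ P(x) log₂(P(x)):
  -P(1)·log₂(P(1)) = -(0.1258)·log₂(0.1258) = 0.37624
  -P(2)·log₂(P(2)) = -(0.2787)·log₂(0.2787) = 0.51370
  -P(3)·log₂(P(3)) = -(0.3076)·log₂(0.3076) = 0.52319
  -P(4)·log₂(P(4)) = -(0.2879)·log₂(0.2879) = 0.51717
H(P) = 0.37624 + 0.51370 + 0.52319 + 0.51717 = 1.93030 bits

log₂(4) = 2.00000 bits

D_KL(P||U) = 2.00000 - 1.93030 = 0.06970 ≈ 0.0697 bits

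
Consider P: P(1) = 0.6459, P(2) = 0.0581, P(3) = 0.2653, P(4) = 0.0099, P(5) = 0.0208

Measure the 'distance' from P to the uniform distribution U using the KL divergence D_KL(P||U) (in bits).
0.9861 bits

U(i) = 1/5 for all i

D_KL(P||U) = Σ P(x) log₂(P(x) / (1/5))
           = Σ P(x) log₂(P(x)) + log₂(5)
           = log₂(5) - H(P)

H(P) = -Σ P(x) log₂(P(x)):
  -P(1)·log₂(P(1)) = -(0.6459)·log₂(0.6459) = 0.40732
  -P(2)·log₂(P(2)) = -(0.0581)·log₂(0.0581) = 0.23852
  -P(3)·log₂(P(3)) = -(0.2653)·log₂(0.2653) = 0.50786
  -P(4)·log₂(P(4)) = -(0.0099)·log₂(0.0099) = 0.06592
  -P(5)·log₂(P(5)) = -(0.0208)·log₂(0.0208) = 0.11622
H(P) = 0.40732 + 0.23852 + 0.50786 + 0.06592 + 0.11622 = 1.33584 bits

log₂(5) = 2.32193 bits

D_KL(P||U) = 2.32193 - 1.33584 = 0.98609 ≈ 0.9861 bits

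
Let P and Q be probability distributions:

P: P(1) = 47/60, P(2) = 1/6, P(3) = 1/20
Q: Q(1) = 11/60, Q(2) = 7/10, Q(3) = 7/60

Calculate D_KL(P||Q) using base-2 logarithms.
1.2350 bits

D_KL(P||Q) = Σ P(x) log₂(P(x)/Q(x))

Computing term by term:
  P(1)·log₂(P(1)/Q(1)) = (47/60)·log₂((47/60)/(11/60)) = 1.64121
  P(2)·log₂(P(2)/Q(2)) = (1/6)·log₂((1/6)/(7/10)) = -0.34506
  P(3)·log₂(P(3)/Q(3)) = (1/20)·log₂((1/20)/(7/60)) = -0.06112

D_KL(P||Q) = 1.64121 - 0.34506 - 0.06112 = 1.23503 ≈ 1.2350 bits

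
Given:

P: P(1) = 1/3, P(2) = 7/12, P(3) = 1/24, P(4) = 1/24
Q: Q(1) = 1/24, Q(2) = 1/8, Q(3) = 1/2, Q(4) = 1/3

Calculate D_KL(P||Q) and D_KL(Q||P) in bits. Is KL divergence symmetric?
D_KL(P||Q) = 2.0220 bits, D_KL(Q||P) = 2.3897 bits. No, KL divergence is not symmetric.

D_KL(P||Q) = Σ P(x) log₂(P(x)/Q(x))

Computing term by term:
  P(1)·log₂(P(1)/Q(1)) = (1/3)·log₂((1/3)/(1/24)) = 1.00000
  P(2)·log₂(P(2)/Q(2)) = (7/12)·log₂((7/12)/(1/8)) = 1.29640
  P(3)·log₂(P(3)/Q(3)) = (1/24)·log₂((1/24)/(1/2)) = -0.14937
  P(4)·log₂(P(4)/Q(4)) = (1/24)·log₂((1/24)/(1/3)) = -0.12500

D_KL(P||Q) = 1.00000 + 1.29640 - 0.14937 - 0.12500 = 2.02203 ≈ 2.0220 bits

D_KL(Q||P) = Σ Q(x) log₂(Q(x)/P(x))

Computing term by term:
  Q(1)·log₂(Q(1)/P(1)) = (1/24)·log₂((1/24)/(1/3)) = -0.12500
  Q(2)·log₂(Q(2)/P(2)) = (1/8)·log₂((1/8)/(7/12)) = -0.27780
  Q(3)·log₂(Q(3)/P(3)) = (1/2)·log₂((1/2)/(1/24)) = 1.79248
  Q(4)·log₂(Q(4)/P(4)) = (1/3)·log₂((1/3)/(1/24)) = 1.00000

D_KL(Q||P) = -0.12500 - 0.27780 + 1.79248 + 1.00000 = 2.38968 ≈ 2.3897 bits

These are NOT equal (difference: 0.3677 bits). KL divergence is asymmetric: D_KL(P||Q) ≠ D_KL(Q||P) in general.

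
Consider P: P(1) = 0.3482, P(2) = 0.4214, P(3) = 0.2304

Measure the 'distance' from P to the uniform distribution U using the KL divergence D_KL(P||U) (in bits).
0.0417 bits

U(i) = 1/3 for all i

D_KL(P||U) = Σ P(x) log₂(P(x) / (1/3))
           = Σ P(x) log₂(P(x)) + log₂(3)
           = log₂(3) - H(P)

H(P) = -Σ P(x) log₂(P(x)):
  -P(1)·log₂(P(1)) = -(0.3482)·log₂(0.3482) = 0.52996
  -P(2)·log₂(P(2)) = -(0.4214)·log₂(0.4214) = 0.52538
  -P(3)·log₂(P(3)) = -(0.2304)·log₂(0.2304) = 0.48794
H(P) = 0.52996 + 0.52538 + 0.48794 = 1.54328 bits

log₂(3) = 1.58496 bits

D_KL(P||U) = 1.58496 - 1.54328 = 0.04168 ≈ 0.0417 bits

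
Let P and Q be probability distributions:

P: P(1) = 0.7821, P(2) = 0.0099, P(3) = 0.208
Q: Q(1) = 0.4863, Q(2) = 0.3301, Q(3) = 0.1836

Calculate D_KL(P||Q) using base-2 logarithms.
0.5235 bits

D_KL(P||Q) = Σ P(x) log₂(P(x)/Q(x))

Computing term by term:
  P(1)·log₂(P(1)/Q(1)) = 0.7821·log₂(0.7821/0.4863) = 0.53613
  P(2)·log₂(P(2)/Q(2)) = 0.0099·log₂(0.0099/0.3301) = -0.05009
  P(3)·log₂(P(3)/Q(3)) = 0.208·log₂(0.208/0.1836) = 0.03744

D_KL(P||Q) = 0.53613 - 0.05009 + 0.03744 = 0.52348 ≈ 0.5235 bits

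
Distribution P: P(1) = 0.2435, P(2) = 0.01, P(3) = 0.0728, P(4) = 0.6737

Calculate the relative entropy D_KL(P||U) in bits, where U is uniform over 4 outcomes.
0.7782 bits

U(i) = 1/4 for all i

D_KL(P||U) = Σ P(x) log₂(P(x) / (1/4))
           = Σ P(x) log₂(P(x)) + log₂(4)
           = log₂(4) - H(P)

H(P) = -Σ P(x) log₂(P(x)):
  -P(1)·log₂(P(1)) = -(0.2435)·log₂(0.2435) = 0.49625
  -P(2)·log₂(P(2)) = -(0.01)·log₂(0.01) = 0.06644
  -P(3)·log₂(P(3)) = -(0.0728)·log₂(0.0728) = 0.27518
  -P(4)·log₂(P(4)) = -(0.6737)·log₂(0.6737) = 0.38389
H(P) = 0.49625 + 0.06644 + 0.27518 + 0.38389 = 1.22176 bits

log₂(4) = 2.00000 bits

D_KL(P||U) = 2.00000 - 1.22176 = 0.77824 ≈ 0.7782 bits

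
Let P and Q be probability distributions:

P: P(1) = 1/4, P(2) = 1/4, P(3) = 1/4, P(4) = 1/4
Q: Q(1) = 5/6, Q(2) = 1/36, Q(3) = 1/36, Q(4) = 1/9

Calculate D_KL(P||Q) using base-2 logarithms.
1.4432 bits

D_KL(P||Q) = Σ P(x) log₂(P(x)/Q(x))

Computing term by term:
  P(1)·log₂(P(1)/Q(1)) = (1/4)·log₂((1/4)/(5/6)) = -0.43424
  P(2)·log₂(P(2)/Q(2)) = (1/4)·log₂((1/4)/(1/36)) = 0.79248
  P(3)·log₂(P(3)/Q(3)) = (1/4)·log₂((1/4)/(1/36)) = 0.79248
  P(4)·log₂(P(4)/Q(4)) = (1/4)·log₂((1/4)/(1/9)) = 0.29248

D_KL(P||Q) = -0.43424 + 0.79248 + 0.79248 + 0.29248 = 1.44320 ≈ 1.4432 bits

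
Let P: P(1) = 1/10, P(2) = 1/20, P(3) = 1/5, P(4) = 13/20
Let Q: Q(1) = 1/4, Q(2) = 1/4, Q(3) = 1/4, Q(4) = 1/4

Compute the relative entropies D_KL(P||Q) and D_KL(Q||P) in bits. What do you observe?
D_KL(P||Q) = 0.5834 bits, D_KL(Q||P) = 0.6468 bits. The two directions give different values (D_KL(Q||P) exceeds D_KL(P||Q) by 0.0634 bits): KL divergence is asymmetric.

D_KL(P||Q) = Σ P(x) log₂(P(x)/Q(x))

Computing term by term:
  P(1)·log₂(P(1)/Q(1)) = (1/10)·log₂((1/10)/(1/4)) = -0.13219
  P(2)·log₂(P(2)/Q(2)) = (1/20)·log₂((1/20)/(1/4)) = -0.11610
  P(3)·log₂(P(3)/Q(3)) = (1/5)·log₂((1/5)/(1/4)) = -0.06439
  P(4)·log₂(P(4)/Q(4)) = (13/20)·log₂((13/20)/(1/4)) = 0.89603

D_KL(P||Q) = -0.13219 - 0.11610 - 0.06439 + 0.89603 = 0.58335 ≈ 0.5834 bits

D_KL(Q||P) = Σ Q(x) log₂(Q(x)/P(x))

Computing term by term:
  Q(1)·log₂(Q(1)/P(1)) = (1/4)·log₂((1/4)/(1/10)) = 0.33048
  Q(2)·log₂(Q(2)/P(2)) = (1/4)·log₂((1/4)/(1/20)) = 0.58048
  Q(3)·log₂(Q(3)/P(3)) = (1/4)·log₂((1/4)/(1/5)) = 0.08048
  Q(4)·log₂(Q(4)/P(4)) = (1/4)·log₂((1/4)/(13/20)) = -0.34463

D_KL(Q||P) = 0.33048 + 0.58048 + 0.08048 - 0.34463 = 0.64681 ≈ 0.6468 bits

These are NOT equal (difference: 0.0634 bits). KL divergence is asymmetric: D_KL(P||Q) ≠ D_KL(Q||P) in general.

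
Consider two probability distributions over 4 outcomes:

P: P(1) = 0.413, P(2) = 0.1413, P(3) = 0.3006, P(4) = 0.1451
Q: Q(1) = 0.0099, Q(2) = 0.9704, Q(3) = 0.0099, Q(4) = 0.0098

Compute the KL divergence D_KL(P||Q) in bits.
3.8746 bits

D_KL(P||Q) = Σ P(x) log₂(P(x)/Q(x))

Computing term by term:
  P(1)·log₂(P(1)/Q(1)) = 0.413·log₂(0.413/0.0099) = 2.22300
  P(2)·log₂(P(2)/Q(2)) = 0.1413·log₂(0.1413/0.9704) = -0.39279
  P(3)·log₂(P(3)/Q(3)) = 0.3006·log₂(0.3006/0.0099) = 1.48024
  P(4)·log₂(P(4)/Q(4)) = 0.1451·log₂(0.1451/0.0098) = 0.56417

D_KL(P||Q) = 2.22300 - 0.39279 + 1.48024 + 0.56417 = 3.87462 ≈ 3.8746 bits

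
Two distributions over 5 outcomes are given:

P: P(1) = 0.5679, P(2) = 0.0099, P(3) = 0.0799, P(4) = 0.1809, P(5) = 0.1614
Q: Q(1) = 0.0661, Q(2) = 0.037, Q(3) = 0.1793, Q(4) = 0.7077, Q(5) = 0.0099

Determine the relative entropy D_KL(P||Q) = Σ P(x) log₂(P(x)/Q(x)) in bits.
1.9441 bits

D_KL(P||Q) = Σ P(x) log₂(P(x)/Q(x))

Computing term by term:
  P(1)·log₂(P(1)/Q(1)) = 0.5679·log₂(0.5679/0.0661) = 1.76215
  P(2)·log₂(P(2)/Q(2)) = 0.0099·log₂(0.0099/0.037) = -0.01883
  P(3)·log₂(P(3)/Q(3)) = 0.0799·log₂(0.0799/0.1793) = -0.09317
  P(4)·log₂(P(4)/Q(4)) = 0.1809·log₂(0.1809/0.7077) = -0.35600
  P(5)·log₂(P(5)/Q(5)) = 0.1614·log₂(0.1614/0.0099) = 0.64997

D_KL(P||Q) = 1.76215 - 0.01883 - 0.09317 - 0.35600 + 0.64997 = 1.94412 ≈ 1.9441 bits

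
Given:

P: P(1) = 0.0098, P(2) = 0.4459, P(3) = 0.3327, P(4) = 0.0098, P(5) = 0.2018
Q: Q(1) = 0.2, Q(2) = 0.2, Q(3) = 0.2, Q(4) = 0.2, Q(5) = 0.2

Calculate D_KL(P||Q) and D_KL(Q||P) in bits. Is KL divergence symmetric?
D_KL(P||Q) = 0.6774 bits, D_KL(Q||P) = 1.3597 bits. No, KL divergence is not symmetric.

D_KL(P||Q) = Σ P(x) log₂(P(x)/Q(x))

Computing term by term:
  P(1)·log₂(P(1)/Q(1)) = 0.0098·log₂(0.0098/0.2) = -0.04264
  P(2)·log₂(P(2)/Q(2)) = 0.4459·log₂(0.4459/0.2) = 0.51578
  P(3)·log₂(P(3)/Q(3)) = 0.3327·log₂(0.3327/0.2) = 0.24428
  P(4)·log₂(P(4)/Q(4)) = 0.0098·log₂(0.0098/0.2) = -0.04264
  P(5)·log₂(P(5)/Q(5)) = 0.2018·log₂(0.2018/0.2) = 0.00261

D_KL(P||Q) = -0.04264 + 0.51578 + 0.24428 - 0.04264 + 0.00261 = 0.67739 ≈ 0.6774 bits

D_KL(Q||P) = Σ Q(x) log₂(Q(x)/P(x))

Computing term by term:
  Q(1)·log₂(Q(1)/P(1)) = 0.2·log₂(0.2/0.0098) = 0.87021
  Q(2)·log₂(Q(2)/P(2)) = 0.2·log₂(0.2/0.4459) = -0.23134
  Q(3)·log₂(Q(3)/P(3)) = 0.2·log₂(0.2/0.3327) = -0.14684
  Q(4)·log₂(Q(4)/P(4)) = 0.2·log₂(0.2/0.0098) = 0.87021
  Q(5)·log₂(Q(5)/P(5)) = 0.2·log₂(0.2/0.2018) = -0.00259

D_KL(Q||P) = 0.87021 - 0.23134 - 0.14684 + 0.87021 - 0.00259 = 1.35965 ≈ 1.3597 bits

These are NOT equal (difference: 0.6823 bits). KL divergence is asymmetric: D_KL(P||Q) ≠ D_KL(Q||P) in general.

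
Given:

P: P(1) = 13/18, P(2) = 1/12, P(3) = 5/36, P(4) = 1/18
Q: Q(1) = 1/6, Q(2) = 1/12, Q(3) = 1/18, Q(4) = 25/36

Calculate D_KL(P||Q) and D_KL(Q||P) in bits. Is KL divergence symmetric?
D_KL(P||Q) = 1.5090 bits, D_KL(Q||P) = 2.1044 bits. No, KL divergence is not symmetric.

D_KL(P||Q) = Σ P(x) log₂(P(x)/Q(x))

Computing term by term:
  P(1)·log₂(P(1)/Q(1)) = (13/18)·log₂((13/18)/(1/6)) = 1.52784
  P(2)·log₂(P(2)/Q(2)) = (1/12)·log₂((1/12)/(1/12)) = 0.00000
  P(3)·log₂(P(3)/Q(3)) = (5/36)·log₂((5/36)/(1/18)) = 0.18360
  P(4)·log₂(P(4)/Q(4)) = (1/18)·log₂((1/18)/(25/36)) = -0.20244

D_KL(P||Q) = 1.52784 + 0.00000 + 0.18360 - 0.20244 = 1.50900 ≈ 1.5090 bits

D_KL(Q||P) = Σ Q(x) log₂(Q(x)/P(x))

Computing term by term:
  Q(1)·log₂(Q(1)/P(1)) = (1/6)·log₂((1/6)/(13/18)) = -0.35258
  Q(2)·log₂(Q(2)/P(2)) = (1/12)·log₂((1/12)/(1/12)) = 0.00000
  Q(3)·log₂(Q(3)/P(3)) = (1/18)·log₂((1/18)/(5/36)) = -0.07344
  Q(4)·log₂(Q(4)/P(4)) = (25/36)·log₂((25/36)/(1/18)) = 2.53046

D_KL(Q||P) = -0.35258 + 0.00000 - 0.07344 + 2.53046 = 2.10444 ≈ 2.1044 bits

These are NOT equal (difference: 0.5954 bits). KL divergence is asymmetric: D_KL(P||Q) ≠ D_KL(Q||P) in general.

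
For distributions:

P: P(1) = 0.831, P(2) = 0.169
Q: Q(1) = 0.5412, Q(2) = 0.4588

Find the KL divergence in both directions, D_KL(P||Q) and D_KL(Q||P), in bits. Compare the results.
D_KL(P||Q) = 0.2706 bits, D_KL(Q||P) = 0.3262 bits. D_KL(Q||P) is larger than D_KL(P||Q) by 0.0556 bits; the two directions differ.

D_KL(P||Q) = Σ P(x) log₂(P(x)/Q(x))

Computing term by term:
  P(1)·log₂(P(1)/Q(1)) = 0.831·log₂(0.831/0.5412) = 0.51413
  P(2)·log₂(P(2)/Q(2)) = 0.169·log₂(0.169/0.4588) = -0.24350

D_KL(P||Q) = 0.51413 - 0.24350 = 0.27063 ≈ 0.2706 bits

D_KL(Q||P) = Σ Q(x) log₂(Q(x)/P(x))

Computing term by term:
  Q(1)·log₂(Q(1)/P(1)) = 0.5412·log₂(0.5412/0.831) = -0.33483
  Q(2)·log₂(Q(2)/P(2)) = 0.4588·log₂(0.4588/0.169) = 0.66106

D_KL(Q||P) = -0.33483 + 0.66106 = 0.32623 ≈ 0.3262 bits

These are NOT equal (difference: 0.0556 bits). KL divergence is asymmetric: D_KL(P||Q) ≠ D_KL(Q||P) in general.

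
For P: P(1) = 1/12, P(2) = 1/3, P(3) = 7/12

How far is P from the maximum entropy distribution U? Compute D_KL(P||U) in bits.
0.3043 bits

U(i) = 1/3 for all i

D_KL(P||U) = Σ P(x) log₂(P(x) / (1/3))
           = Σ P(x) log₂(P(x)) + log₂(3)
           = log₂(3) - H(P)

H(P) = -Σ P(x) log₂(P(x)):
  -P(1)·log₂(P(1)) = -(1/12)·log₂(1/12) = 0.29875
  -P(2)·log₂(P(2)) = -(1/3)·log₂(1/3) = 0.52832
  -P(3)·log₂(P(3)) = -(7/12)·log₂(7/12) = 0.45360
H(P) = 0.29875 + 0.52832 + 0.45360 = 1.28067 bits

log₂(3) = 1.58496 bits

D_KL(P||U) = 1.58496 - 1.28067 = 0.30429 ≈ 0.3043 bits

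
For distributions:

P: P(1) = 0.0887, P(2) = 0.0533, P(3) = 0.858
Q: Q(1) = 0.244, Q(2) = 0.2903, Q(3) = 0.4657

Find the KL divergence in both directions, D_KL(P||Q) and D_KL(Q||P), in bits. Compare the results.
D_KL(P||Q) = 0.4966 bits, D_KL(Q||P) = 0.6555 bits. D_KL(Q||P) is larger than D_KL(P||Q) by 0.1589 bits; the two directions differ.

D_KL(P||Q) = Σ P(x) log₂(P(x)/Q(x))

Computing term by term:
  P(1)·log₂(P(1)/Q(1)) = 0.0887·log₂(0.0887/0.244) = -0.12949
  P(2)·log₂(P(2)/Q(2)) = 0.0533·log₂(0.0533/0.2903) = -0.13034
  P(3)·log₂(P(3)/Q(3)) = 0.858·log₂(0.858/0.4657) = 0.75639

D_KL(P||Q) = -0.12949 - 0.13034 + 0.75639 = 0.49656 ≈ 0.4966 bits

D_KL(Q||P) = Σ Q(x) log₂(Q(x)/P(x))

Computing term by term:
  Q(1)·log₂(Q(1)/P(1)) = 0.244·log₂(0.244/0.0887) = 0.35621
  Q(2)·log₂(Q(2)/P(2)) = 0.2903·log₂(0.2903/0.0533) = 0.70988
  Q(3)·log₂(Q(3)/P(3)) = 0.4657·log₂(0.4657/0.858) = -0.41055

D_KL(Q||P) = 0.35621 + 0.70988 - 0.41055 = 0.65554 ≈ 0.6555 bits

These are NOT equal (difference: 0.1589 bits). KL divergence is asymmetric: D_KL(P||Q) ≠ D_KL(Q||P) in general.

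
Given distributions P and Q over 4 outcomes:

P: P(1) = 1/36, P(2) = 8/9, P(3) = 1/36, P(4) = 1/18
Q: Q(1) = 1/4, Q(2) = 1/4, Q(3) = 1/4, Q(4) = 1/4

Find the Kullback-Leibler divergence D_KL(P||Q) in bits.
1.3301 bits

D_KL(P||Q) = Σ P(x) log₂(P(x)/Q(x))

Computing term by term:
  P(1)·log₂(P(1)/Q(1)) = (1/36)·log₂((1/36)/(1/4)) = -0.08805
  P(2)·log₂(P(2)/Q(2)) = (8/9)·log₂((8/9)/(1/4)) = 1.62673
  P(3)·log₂(P(3)/Q(3)) = (1/36)·log₂((1/36)/(1/4)) = -0.08805
  P(4)·log₂(P(4)/Q(4)) = (1/18)·log₂((1/18)/(1/4)) = -0.12055

D_KL(P||Q) = -0.08805 + 1.62673 - 0.08805 - 0.12055 = 1.33008 ≈ 1.3301 bits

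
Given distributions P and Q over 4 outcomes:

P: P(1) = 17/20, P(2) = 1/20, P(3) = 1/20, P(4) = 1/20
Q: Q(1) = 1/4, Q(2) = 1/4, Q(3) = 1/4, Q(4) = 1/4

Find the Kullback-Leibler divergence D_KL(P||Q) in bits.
1.1524 bits

D_KL(P||Q) = Σ P(x) log₂(P(x)/Q(x))

Computing term by term:
  P(1)·log₂(P(1)/Q(1)) = (17/20)·log₂((17/20)/(1/4)) = 1.50070
  P(2)·log₂(P(2)/Q(2)) = (1/20)·log₂((1/20)/(1/4)) = -0.11610
  P(3)·log₂(P(3)/Q(3)) = (1/20)·log₂((1/20)/(1/4)) = -0.11610
  P(4)·log₂(P(4)/Q(4)) = (1/20)·log₂((1/20)/(1/4)) = -0.11610

D_KL(P||Q) = 1.50070 - 0.11610 - 0.11610 - 0.11610 = 1.15240 ≈ 1.1524 bits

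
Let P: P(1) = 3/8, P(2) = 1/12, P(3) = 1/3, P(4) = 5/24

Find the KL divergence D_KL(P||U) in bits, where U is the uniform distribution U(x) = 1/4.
0.1708 bits

U(i) = 1/4 for all i

D_KL(P||U) = Σ P(x) log₂(P(x) / (1/4))
           = Σ P(x) log₂(P(x)) + log₂(4)
           = log₂(4) - H(P)

H(P) = -Σ P(x) log₂(P(x)):
  -P(1)·log₂(P(1)) = -(3/8)·log₂(3/8) = 0.53064
  -P(2)·log₂(P(2)) = -(1/12)·log₂(1/12) = 0.29875
  -P(3)·log₂(P(3)) = -(1/3)·log₂(1/3) = 0.52832
  -P(4)·log₂(P(4)) = -(5/24)·log₂(5/24) = 0.47147
H(P) = 0.53064 + 0.29875 + 0.52832 + 0.47147 = 1.82918 bits

log₂(4) = 2.00000 bits

D_KL(P||U) = 2.00000 - 1.82918 = 0.17082 ≈ 0.1708 bits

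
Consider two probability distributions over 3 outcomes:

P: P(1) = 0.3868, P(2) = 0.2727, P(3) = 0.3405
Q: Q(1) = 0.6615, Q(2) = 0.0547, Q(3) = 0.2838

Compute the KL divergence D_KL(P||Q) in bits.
0.4221 bits

D_KL(P||Q) = Σ P(x) log₂(P(x)/Q(x))

Computing term by term:
  P(1)·log₂(P(1)/Q(1)) = 0.3868·log₂(0.3868/0.6615) = -0.29944
  P(2)·log₂(P(2)/Q(2)) = 0.2727·log₂(0.2727/0.0547) = 0.63204
  P(3)·log₂(P(3)/Q(3)) = 0.3405·log₂(0.3405/0.2838) = 0.08948

D_KL(P||Q) = -0.29944 + 0.63204 + 0.08948 = 0.42208 ≈ 0.4221 bits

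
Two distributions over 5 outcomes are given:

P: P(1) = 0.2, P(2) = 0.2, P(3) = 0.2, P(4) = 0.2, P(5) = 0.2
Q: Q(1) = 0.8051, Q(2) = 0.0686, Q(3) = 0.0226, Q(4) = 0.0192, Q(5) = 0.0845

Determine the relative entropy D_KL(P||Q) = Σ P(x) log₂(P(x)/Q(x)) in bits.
1.4608 bits

D_KL(P||Q) = Σ P(x) log₂(P(x)/Q(x))

Computing term by term:
  P(1)·log₂(P(1)/Q(1)) = 0.2·log₂(0.2/0.8051) = -0.40183
  P(2)·log₂(P(2)/Q(2)) = 0.2·log₂(0.2/0.0686) = 0.30874
  P(3)·log₂(P(3)/Q(3)) = 0.2·log₂(0.2/0.0226) = 0.62912
  P(4)·log₂(P(4)/Q(4)) = 0.2·log₂(0.2/0.0192) = 0.67616
  P(5)·log₂(P(5)/Q(5)) = 0.2·log₂(0.2/0.0845) = 0.24860

D_KL(P||Q) = -0.40183 + 0.30874 + 0.62912 + 0.67616 + 0.24860 = 1.46079 ≈ 1.4608 bits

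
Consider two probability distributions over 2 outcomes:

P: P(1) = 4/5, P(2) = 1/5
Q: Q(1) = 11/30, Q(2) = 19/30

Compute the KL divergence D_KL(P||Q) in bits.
0.5678 bits

D_KL(P||Q) = Σ P(x) log₂(P(x)/Q(x))

Computing term by term:
  P(1)·log₂(P(1)/Q(1)) = (4/5)·log₂((4/5)/(11/30)) = 0.90042
  P(2)·log₂(P(2)/Q(2)) = (1/5)·log₂((1/5)/(19/30)) = -0.33259

D_KL(P||Q) = 0.90042 - 0.33259 = 0.56783 ≈ 0.5678 bits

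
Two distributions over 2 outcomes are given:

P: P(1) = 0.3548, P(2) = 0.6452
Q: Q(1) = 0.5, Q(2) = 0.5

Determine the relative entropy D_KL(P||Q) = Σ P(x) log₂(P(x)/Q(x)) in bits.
0.0617 bits

D_KL(P||Q) = Σ P(x) log₂(P(x)/Q(x))

Computing term by term:
  P(1)·log₂(P(1)/Q(1)) = 0.3548·log₂(0.3548/0.5) = -0.17560
  P(2)·log₂(P(2)/Q(2)) = 0.6452·log₂(0.6452/0.5) = 0.23732

D_KL(P||Q) = -0.17560 + 0.23732 = 0.06172 ≈ 0.0617 bits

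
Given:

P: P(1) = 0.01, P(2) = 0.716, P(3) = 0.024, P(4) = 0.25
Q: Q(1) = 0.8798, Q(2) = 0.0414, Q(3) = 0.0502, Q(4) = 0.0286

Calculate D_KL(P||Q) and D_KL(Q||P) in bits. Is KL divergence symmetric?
D_KL(P||Q) = 3.6362 bits, D_KL(Q||P) = 5.4765 bits. No, KL divergence is not symmetric.

D_KL(P||Q) = Σ P(x) log₂(P(x)/Q(x))

Computing term by term:
  P(1)·log₂(P(1)/Q(1)) = 0.01·log₂(0.01/0.8798) = -0.06459
  P(2)·log₂(P(2)/Q(2)) = 0.716·log₂(0.716/0.0414) = 2.94438
  P(3)·log₂(P(3)/Q(3)) = 0.024·log₂(0.024/0.0502) = -0.02555
  P(4)·log₂(P(4)/Q(4)) = 0.25·log₂(0.25/0.0286) = 0.78196

D_KL(P||Q) = -0.06459 + 2.94438 - 0.02555 + 0.78196 = 3.63620 ≈ 3.6362 bits

D_KL(Q||P) = Σ Q(x) log₂(Q(x)/P(x))

Computing term by term:
  Q(1)·log₂(Q(1)/P(1)) = 0.8798·log₂(0.8798/0.01) = 5.68272
  Q(2)·log₂(Q(2)/P(2)) = 0.0414·log₂(0.0414/0.716) = -0.17025
  Q(3)·log₂(Q(3)/P(3)) = 0.0502·log₂(0.0502/0.024) = 0.05345
  Q(4)·log₂(Q(4)/P(4)) = 0.0286·log₂(0.0286/0.25) = -0.08946

D_KL(Q||P) = 5.68272 - 0.17025 + 0.05345 - 0.08946 = 5.47646 ≈ 5.4765 bits

These are NOT equal (difference: 1.8403 bits). KL divergence is asymmetric: D_KL(P||Q) ≠ D_KL(Q||P) in general.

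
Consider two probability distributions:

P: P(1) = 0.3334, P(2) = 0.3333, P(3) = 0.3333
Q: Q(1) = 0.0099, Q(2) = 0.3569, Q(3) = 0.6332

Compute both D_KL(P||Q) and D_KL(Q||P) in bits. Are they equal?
D_KL(P||Q) = 1.3501 bits, D_KL(Q||P) = 0.5712 bits. No, they are not equal.

D_KL(P||Q) = Σ P(x) log₂(P(x)/Q(x))

Computing term by term:
  P(1)·log₂(P(1)/Q(1)) = 0.3334·log₂(0.3334/0.0099) = 1.69157
  P(2)·log₂(P(2)/Q(2)) = 0.3333·log₂(0.3333/0.3569) = -0.03290
  P(3)·log₂(P(3)/Q(3)) = 0.3333·log₂(0.3333/0.6332) = -0.30858

D_KL(P||Q) = 1.69157 - 0.03290 - 0.30858 = 1.35009 ≈ 1.3501 bits

D_KL(Q||P) = Σ Q(x) log₂(Q(x)/P(x))

Computing term by term:
  Q(1)·log₂(Q(1)/P(1)) = 0.0099·log₂(0.0099/0.3334) = -0.05023
  Q(2)·log₂(Q(2)/P(2)) = 0.3569·log₂(0.3569/0.3333) = 0.03523
  Q(3)·log₂(Q(3)/P(3)) = 0.6332·log₂(0.6332/0.3333) = 0.58624

D_KL(Q||P) = -0.05023 + 0.03523 + 0.58624 = 0.57124 ≈ 0.5712 bits

These are NOT equal (difference: 0.7789 bits). KL divergence is asymmetric: D_KL(P||Q) ≠ D_KL(Q||P) in general.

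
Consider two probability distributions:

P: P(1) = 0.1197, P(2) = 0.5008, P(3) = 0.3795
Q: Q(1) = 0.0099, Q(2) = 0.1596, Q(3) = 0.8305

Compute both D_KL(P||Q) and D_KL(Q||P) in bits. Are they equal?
D_KL(P||Q) = 0.8278 bits, D_KL(Q||P) = 0.6395 bits. No, they are not equal.

D_KL(P||Q) = Σ P(x) log₂(P(x)/Q(x))

Computing term by term:
  P(1)·log₂(P(1)/Q(1)) = 0.1197·log₂(0.1197/0.0099) = 0.43042
  P(2)·log₂(P(2)/Q(2)) = 0.5008·log₂(0.5008/0.1596) = 0.82621
  P(3)·log₂(P(3)/Q(3)) = 0.3795·log₂(0.3795/0.8305) = -0.42879

D_KL(P||Q) = 0.43042 + 0.82621 - 0.42879 = 0.82784 ≈ 0.8278 bits

D_KL(Q||P) = Σ Q(x) log₂(Q(x)/P(x))

Computing term by term:
  Q(1)·log₂(Q(1)/P(1)) = 0.0099·log₂(0.0099/0.1197) = -0.03560
  Q(2)·log₂(Q(2)/P(2)) = 0.1596·log₂(0.1596/0.5008) = -0.26330
  Q(3)·log₂(Q(3)/P(3)) = 0.8305·log₂(0.8305/0.3795) = 0.93837

D_KL(Q||P) = -0.03560 - 0.26330 + 0.93837 = 0.63947 ≈ 0.6395 bits

These are NOT equal (difference: 0.1883 bits). KL divergence is asymmetric: D_KL(P||Q) ≠ D_KL(Q||P) in general.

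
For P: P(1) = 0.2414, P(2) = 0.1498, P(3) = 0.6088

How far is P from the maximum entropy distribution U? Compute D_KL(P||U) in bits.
0.2438 bits

U(i) = 1/3 for all i

D_KL(P||U) = Σ P(x) log₂(P(x) / (1/3))
           = Σ P(x) log₂(P(x)) + log₂(3)
           = log₂(3) - H(P)

H(P) = -Σ P(x) log₂(P(x)):
  -P(1)·log₂(P(1)) = -(0.2414)·log₂(0.2414) = 0.49499
  -P(2)·log₂(P(2)) = -(0.1498)·log₂(0.1498) = 0.41029
  -P(3)·log₂(P(3)) = -(0.6088)·log₂(0.6088) = 0.43588
H(P) = 0.49499 + 0.41029 + 0.43588 = 1.34116 bits

log₂(3) = 1.58496 bits

D_KL(P||U) = 1.58496 - 1.34116 = 0.24380 ≈ 0.2438 bits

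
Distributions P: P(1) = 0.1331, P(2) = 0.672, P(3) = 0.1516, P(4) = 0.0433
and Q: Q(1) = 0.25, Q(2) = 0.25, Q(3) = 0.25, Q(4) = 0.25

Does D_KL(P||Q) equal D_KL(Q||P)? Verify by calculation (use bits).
D_KL(P||Q) = 0.6187 bits, D_KL(Q||P) = 0.6835 bits. No — D_KL(P||Q) ≠ D_KL(Q||P) for this pair.

D_KL(P||Q) = Σ P(x) log₂(P(x)/Q(x))

Computing term by term:
  P(1)·log₂(P(1)/Q(1)) = 0.1331·log₂(0.1331/0.25) = -0.12104
  P(2)·log₂(P(2)/Q(2)) = 0.672·log₂(0.672/0.25) = 0.95863
  P(3)·log₂(P(3)/Q(3)) = 0.1516·log₂(0.1516/0.25) = -0.10940
  P(4)·log₂(P(4)/Q(4)) = 0.0433·log₂(0.0433/0.25) = -0.10953

D_KL(P||Q) = -0.12104 + 0.95863 - 0.10940 - 0.10953 = 0.61866 ≈ 0.6187 bits

D_KL(Q||P) = Σ Q(x) log₂(Q(x)/P(x))

Computing term by term:
  Q(1)·log₂(Q(1)/P(1)) = 0.25·log₂(0.25/0.1331) = 0.22735
  Q(2)·log₂(Q(2)/P(2)) = 0.25·log₂(0.25/0.672) = -0.35663
  Q(3)·log₂(Q(3)/P(3)) = 0.25·log₂(0.25/0.1516) = 0.18041
  Q(4)·log₂(Q(4)/P(4)) = 0.25·log₂(0.25/0.0433) = 0.63237

D_KL(Q||P) = 0.22735 - 0.35663 + 0.18041 + 0.63237 = 0.68350 ≈ 0.6835 bits

These are NOT equal (difference: 0.0648 bits). KL divergence is asymmetric: D_KL(P||Q) ≠ D_KL(Q||P) in general.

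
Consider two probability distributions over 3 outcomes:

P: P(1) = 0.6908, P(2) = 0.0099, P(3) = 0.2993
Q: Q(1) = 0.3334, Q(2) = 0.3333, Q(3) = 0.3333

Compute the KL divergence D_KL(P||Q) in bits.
0.6294 bits

D_KL(P||Q) = Σ P(x) log₂(P(x)/Q(x))

Computing term by term:
  P(1)·log₂(P(1)/Q(1)) = 0.6908·log₂(0.6908/0.3334) = 0.72604
  P(2)·log₂(P(2)/Q(2)) = 0.0099·log₂(0.0099/0.3333) = -0.05023
  P(3)·log₂(P(3)/Q(3)) = 0.2993·log₂(0.2993/0.3333) = -0.04646

D_KL(P||Q) = 0.72604 - 0.05023 - 0.04646 = 0.62935 ≈ 0.6294 bits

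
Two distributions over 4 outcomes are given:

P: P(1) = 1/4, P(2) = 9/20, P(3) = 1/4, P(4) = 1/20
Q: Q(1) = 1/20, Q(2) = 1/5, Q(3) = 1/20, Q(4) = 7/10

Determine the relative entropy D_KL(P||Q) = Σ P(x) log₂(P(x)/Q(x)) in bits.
1.4971 bits

D_KL(P||Q) = Σ P(x) log₂(P(x)/Q(x))

Computing term by term:
  P(1)·log₂(P(1)/Q(1)) = (1/4)·log₂((1/4)/(1/20)) = 0.58048
  P(2)·log₂(P(2)/Q(2)) = (9/20)·log₂((9/20)/(1/5)) = 0.52647
  P(3)·log₂(P(3)/Q(3)) = (1/4)·log₂((1/4)/(1/20)) = 0.58048
  P(4)·log₂(P(4)/Q(4)) = (1/20)·log₂((1/20)/(7/10)) = -0.19037

D_KL(P||Q) = 0.58048 + 0.52647 + 0.58048 - 0.19037 = 1.49706 ≈ 1.4971 bits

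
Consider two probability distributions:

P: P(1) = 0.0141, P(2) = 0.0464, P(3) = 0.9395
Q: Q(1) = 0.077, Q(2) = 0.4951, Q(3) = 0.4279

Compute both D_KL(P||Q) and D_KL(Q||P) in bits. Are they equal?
D_KL(P||Q) = 0.8730 bits, D_KL(Q||P) = 1.3941 bits. No, they are not equal.

D_KL(P||Q) = Σ P(x) log₂(P(x)/Q(x))

Computing term by term:
  P(1)·log₂(P(1)/Q(1)) = 0.0141·log₂(0.0141/0.077) = -0.03453
  P(2)·log₂(P(2)/Q(2)) = 0.0464·log₂(0.0464/0.4951) = -0.15848
  P(3)·log₂(P(3)/Q(3)) = 0.9395·log₂(0.9395/0.4279) = 1.06598

D_KL(P||Q) = -0.03453 - 0.15848 + 1.06598 = 0.87297 ≈ 0.8730 bits

D_KL(Q||P) = Σ Q(x) log₂(Q(x)/P(x))

Computing term by term:
  Q(1)·log₂(Q(1)/P(1)) = 0.077·log₂(0.077/0.0141) = 0.18859
  Q(2)·log₂(Q(2)/P(2)) = 0.4951·log₂(0.4951/0.0464) = 1.69103
  Q(3)·log₂(Q(3)/P(3)) = 0.4279·log₂(0.4279/0.9395) = -0.48550

D_KL(Q||P) = 0.18859 + 1.69103 - 0.48550 = 1.39412 ≈ 1.3941 bits

These are NOT equal (difference: 0.5211 bits). KL divergence is asymmetric: D_KL(P||Q) ≠ D_KL(Q||P) in general.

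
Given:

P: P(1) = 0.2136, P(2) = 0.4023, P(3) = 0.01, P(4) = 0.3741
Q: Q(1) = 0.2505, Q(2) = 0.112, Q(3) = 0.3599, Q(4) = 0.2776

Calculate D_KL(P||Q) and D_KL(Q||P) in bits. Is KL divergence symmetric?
D_KL(P||Q) = 0.8024 bits, D_KL(Q||P) = 1.5920 bits. No, KL divergence is not symmetric.

D_KL(P||Q) = Σ P(x) log₂(P(x)/Q(x))

Computing term by term:
  P(1)·log₂(P(1)/Q(1)) = 0.2136·log₂(0.2136/0.2505) = -0.04911
  P(2)·log₂(P(2)/Q(2)) = 0.4023·log₂(0.4023/0.112) = 0.74215
  P(3)·log₂(P(3)/Q(3)) = 0.01·log₂(0.01/0.3599) = -0.05170
  P(4)·log₂(P(4)/Q(4)) = 0.3741·log₂(0.3741/0.2776) = 0.16102

D_KL(P||Q) = -0.04911 + 0.74215 - 0.05170 + 0.16102 = 0.80236 ≈ 0.8024 bits

D_KL(Q||P) = Σ Q(x) log₂(Q(x)/P(x))

Computing term by term:
  Q(1)·log₂(Q(1)/P(1)) = 0.2505·log₂(0.2505/0.2136) = 0.05759
  Q(2)·log₂(Q(2)/P(2)) = 0.112·log₂(0.112/0.4023) = -0.20661
  Q(3)·log₂(Q(3)/P(3)) = 0.3599·log₂(0.3599/0.01) = 1.86051
  Q(4)·log₂(Q(4)/P(4)) = 0.2776·log₂(0.2776/0.3741) = -0.11948

D_KL(Q||P) = 0.05759 - 0.20661 + 1.86051 - 0.11948 = 1.59201 ≈ 1.5920 bits

These are NOT equal (difference: 0.7896 bits). KL divergence is asymmetric: D_KL(P||Q) ≠ D_KL(Q||P) in general.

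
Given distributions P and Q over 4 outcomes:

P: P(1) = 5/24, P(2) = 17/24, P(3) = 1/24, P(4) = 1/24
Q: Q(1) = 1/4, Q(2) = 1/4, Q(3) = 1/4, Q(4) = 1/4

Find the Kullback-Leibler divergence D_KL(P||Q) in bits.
0.7941 bits

D_KL(P||Q) = Σ P(x) log₂(P(x)/Q(x))

Computing term by term:
  P(1)·log₂(P(1)/Q(1)) = (5/24)·log₂((5/24)/(1/4)) = -0.05480
  P(2)·log₂(P(2)/Q(2)) = (17/24)·log₂((17/24)/(1/4)) = 1.06427
  P(3)·log₂(P(3)/Q(3)) = (1/24)·log₂((1/24)/(1/4)) = -0.10771
  P(4)·log₂(P(4)/Q(4)) = (1/24)·log₂((1/24)/(1/4)) = -0.10771

D_KL(P||Q) = -0.05480 + 1.06427 - 0.10771 - 0.10771 = 0.79405 ≈ 0.7941 bits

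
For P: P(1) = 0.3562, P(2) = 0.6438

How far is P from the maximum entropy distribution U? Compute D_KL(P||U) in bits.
0.0605 bits

U(i) = 1/2 for all i

D_KL(P||U) = Σ P(x) log₂(P(x) / (1/2))
           = Σ P(x) log₂(P(x)) + log₂(2)
           = log₂(2) - H(P)

H(P) = -Σ P(x) log₂(P(x)):
  -P(1)·log₂(P(1)) = -(0.3562)·log₂(0.3562) = 0.53047
  -P(2)·log₂(P(2)) = -(0.6438)·log₂(0.6438) = 0.40902
H(P) = 0.53047 + 0.40902 = 0.93949 bits

log₂(2) = 1.00000 bits

D_KL(P||U) = 1.00000 - 0.93949 = 0.06051 ≈ 0.0605 bits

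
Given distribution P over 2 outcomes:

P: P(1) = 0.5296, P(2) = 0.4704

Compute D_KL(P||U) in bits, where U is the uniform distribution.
0.0025 bits

U(i) = 1/2 for all i

D_KL(P||U) = Σ P(x) log₂(P(x) / (1/2))
           = Σ P(x) log₂(P(x)) + log₂(2)
           = log₂(2) - H(P)

H(P) = -Σ P(x) log₂(P(x)):
  -P(1)·log₂(P(1)) = -(0.5296)·log₂(0.5296) = 0.48566
  -P(2)·log₂(P(2)) = -(0.4704)·log₂(0.4704) = 0.51181
H(P) = 0.48566 + 0.51181 = 0.99747 bits

log₂(2) = 1.00000 bits

D_KL(P||U) = 1.00000 - 0.99747 = 0.00253 ≈ 0.0025 bits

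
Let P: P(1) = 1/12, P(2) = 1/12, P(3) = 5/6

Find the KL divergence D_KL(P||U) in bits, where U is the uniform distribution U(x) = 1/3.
0.7683 bits

U(i) = 1/3 for all i

D_KL(P||U) = Σ P(x) log₂(P(x) / (1/3))
           = Σ P(x) log₂(P(x)) + log₂(3)
           = log₂(3) - H(P)

H(P) = -Σ P(x) log₂(P(x)):
  -P(1)·log₂(P(1)) = -(1/12)·log₂(1/12) = 0.29875
  -P(2)·log₂(P(2)) = -(1/12)·log₂(1/12) = 0.29875
  -P(3)·log₂(P(3)) = -(5/6)·log₂(5/6) = 0.21920
H(P) = 0.29875 + 0.29875 + 0.21920 = 0.81670 bits

log₂(3) = 1.58496 bits

D_KL(P||U) = 1.58496 - 0.81670 = 0.76826 ≈ 0.7683 bits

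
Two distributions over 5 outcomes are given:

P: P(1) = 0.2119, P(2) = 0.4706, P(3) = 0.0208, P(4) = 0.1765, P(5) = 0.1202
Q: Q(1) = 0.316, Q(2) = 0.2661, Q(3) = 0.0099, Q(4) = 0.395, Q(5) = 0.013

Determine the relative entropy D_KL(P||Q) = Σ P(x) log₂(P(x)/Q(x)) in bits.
0.4678 bits

D_KL(P||Q) = Σ P(x) log₂(P(x)/Q(x))

Computing term by term:
  P(1)·log₂(P(1)/Q(1)) = 0.2119·log₂(0.2119/0.316) = -0.12217
  P(2)·log₂(P(2)/Q(2)) = 0.4706·log₂(0.4706/0.2661) = 0.38708
  P(3)·log₂(P(3)/Q(3)) = 0.0208·log₂(0.0208/0.0099) = 0.02228
  P(4)·log₂(P(4)/Q(4)) = 0.1765·log₂(0.1765/0.395) = -0.20513
  P(5)·log₂(P(5)/Q(5)) = 0.1202·log₂(0.1202/0.013) = 0.38570

D_KL(P||Q) = -0.12217 + 0.38708 + 0.02228 - 0.20513 + 0.38570 = 0.46776 ≈ 0.4678 bits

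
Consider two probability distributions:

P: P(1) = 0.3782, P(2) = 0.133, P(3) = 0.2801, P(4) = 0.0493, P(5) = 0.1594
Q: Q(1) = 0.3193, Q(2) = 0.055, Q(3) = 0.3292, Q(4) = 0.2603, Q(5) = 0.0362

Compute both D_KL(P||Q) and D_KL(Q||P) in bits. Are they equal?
D_KL(P||Q) = 0.4191 bits, D_KL(Q||P) = 0.4761 bits. No, they are not equal.

D_KL(P||Q) = Σ P(x) log₂(P(x)/Q(x))

Computing term by term:
  P(1)·log₂(P(1)/Q(1)) = 0.3782·log₂(0.3782/0.3193) = 0.09237
  P(2)·log₂(P(2)/Q(2)) = 0.133·log₂(0.133/0.055) = 0.16943
  P(3)·log₂(P(3)/Q(3)) = 0.2801·log₂(0.2801/0.3292) = -0.06527
  P(4)·log₂(P(4)/Q(4)) = 0.0493·log₂(0.0493/0.2603) = -0.11835
  P(5)·log₂(P(5)/Q(5)) = 0.1594·log₂(0.1594/0.0362) = 0.34089

D_KL(P||Q) = 0.09237 + 0.16943 - 0.06527 - 0.11835 + 0.34089 = 0.41907 ≈ 0.4191 bits

D_KL(Q||P) = Σ Q(x) log₂(Q(x)/P(x))

Computing term by term:
  Q(1)·log₂(Q(1)/P(1)) = 0.3193·log₂(0.3193/0.3782) = -0.07798
  Q(2)·log₂(Q(2)/P(2)) = 0.055·log₂(0.055/0.133) = -0.07007
  Q(3)·log₂(Q(3)/P(3)) = 0.3292·log₂(0.3292/0.2801) = 0.07671
  Q(4)·log₂(Q(4)/P(4)) = 0.2603·log₂(0.2603/0.0493) = 0.62485
  Q(5)·log₂(Q(5)/P(5)) = 0.0362·log₂(0.0362/0.1594) = -0.07742

D_KL(Q||P) = -0.07798 - 0.07007 + 0.07671 + 0.62485 - 0.07742 = 0.47609 ≈ 0.4761 bits

These are NOT equal (difference: 0.0570 bits). KL divergence is asymmetric: D_KL(P||Q) ≠ D_KL(Q||P) in general.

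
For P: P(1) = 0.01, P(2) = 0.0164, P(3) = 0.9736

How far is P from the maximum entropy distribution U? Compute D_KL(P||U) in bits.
1.3837 bits

U(i) = 1/3 for all i

D_KL(P||U) = Σ P(x) log₂(P(x) / (1/3))
           = Σ P(x) log₂(P(x)) + log₂(3)
           = log₂(3) - H(P)

H(P) = -Σ P(x) log₂(P(x)):
  -P(1)·log₂(P(1)) = -(0.01)·log₂(0.01) = 0.06644
  -P(2)·log₂(P(2)) = -(0.0164)·log₂(0.0164) = 0.09725
  -P(3)·log₂(P(3)) = -(0.9736)·log₂(0.9736) = 0.03758
H(P) = 0.06644 + 0.09725 + 0.03758 = 0.20127 bits

log₂(3) = 1.58496 bits

D_KL(P||U) = 1.58496 - 0.20127 = 1.38369 ≈ 1.3837 bits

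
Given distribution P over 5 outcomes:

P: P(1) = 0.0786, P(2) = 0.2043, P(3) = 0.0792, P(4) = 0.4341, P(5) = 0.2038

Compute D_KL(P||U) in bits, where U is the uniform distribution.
0.2854 bits

U(i) = 1/5 for all i

D_KL(P||U) = Σ P(x) log₂(P(x) / (1/5))
           = Σ P(x) log₂(P(x)) + log₂(5)
           = log₂(5) - H(P)

H(P) = -Σ P(x) log₂(P(x)):
  -P(1)·log₂(P(1)) = -(0.0786)·log₂(0.0786) = 0.28841
  -P(2)·log₂(P(2)) = -(0.2043)·log₂(0.2043) = 0.46810
  -P(3)·log₂(P(3)) = -(0.0792)·log₂(0.0792) = 0.28974
  -P(4)·log₂(P(4)) = -(0.4341)·log₂(0.4341) = 0.52261
  -P(5)·log₂(P(5)) = -(0.2038)·log₂(0.2038) = 0.46767
H(P) = 0.28841 + 0.46810 + 0.28974 + 0.52261 + 0.46767 = 2.03653 bits

log₂(5) = 2.32193 bits

D_KL(P||U) = 2.32193 - 2.03653 = 0.28540 ≈ 0.2854 bits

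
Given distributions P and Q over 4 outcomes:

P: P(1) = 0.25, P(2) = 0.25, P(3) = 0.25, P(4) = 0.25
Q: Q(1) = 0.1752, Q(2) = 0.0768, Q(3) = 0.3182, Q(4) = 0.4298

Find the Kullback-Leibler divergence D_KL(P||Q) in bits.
0.2715 bits

D_KL(P||Q) = Σ P(x) log₂(P(x)/Q(x))

Computing term by term:
  P(1)·log₂(P(1)/Q(1)) = 0.25·log₂(0.25/0.1752) = 0.12823
  P(2)·log₂(P(2)/Q(2)) = 0.25·log₂(0.25/0.0768) = 0.42569
  P(3)·log₂(P(3)/Q(3)) = 0.25·log₂(0.25/0.3182) = -0.08700
  P(4)·log₂(P(4)/Q(4)) = 0.25·log₂(0.25/0.4298) = -0.19543

D_KL(P||Q) = 0.12823 + 0.42569 - 0.08700 - 0.19543 = 0.27149 ≈ 0.2715 bits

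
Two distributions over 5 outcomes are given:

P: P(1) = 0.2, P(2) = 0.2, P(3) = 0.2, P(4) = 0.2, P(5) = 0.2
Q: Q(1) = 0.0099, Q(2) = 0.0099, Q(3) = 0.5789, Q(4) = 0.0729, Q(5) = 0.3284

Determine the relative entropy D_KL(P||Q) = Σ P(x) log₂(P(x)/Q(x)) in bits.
1.5760 bits

D_KL(P||Q) = Σ P(x) log₂(P(x)/Q(x))

Computing term by term:
  P(1)·log₂(P(1)/Q(1)) = 0.2·log₂(0.2/0.0099) = 0.86729
  P(2)·log₂(P(2)/Q(2)) = 0.2·log₂(0.2/0.0099) = 0.86729
  P(3)·log₂(P(3)/Q(3)) = 0.2·log₂(0.2/0.5789) = -0.30666
  P(4)·log₂(P(4)/Q(4)) = 0.2·log₂(0.2/0.0729) = 0.29120
  P(5)·log₂(P(5)/Q(5)) = 0.2·log₂(0.2/0.3284) = -0.14309

D_KL(P||Q) = 0.86729 + 0.86729 - 0.30666 + 0.29120 - 0.14309 = 1.57603 ≈ 1.5760 bits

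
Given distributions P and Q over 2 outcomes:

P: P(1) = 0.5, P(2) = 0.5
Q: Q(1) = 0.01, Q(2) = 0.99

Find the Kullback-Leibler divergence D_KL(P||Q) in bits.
2.3292 bits

D_KL(P||Q) = Σ P(x) log₂(P(x)/Q(x))

Computing term by term:
  P(1)·log₂(P(1)/Q(1)) = 0.5·log₂(0.5/0.01) = 2.82193
  P(2)·log₂(P(2)/Q(2)) = 0.5·log₂(0.5/0.99) = -0.49275

D_KL(P||Q) = 2.82193 - 0.49275 = 2.32918 ≈ 2.3292 bits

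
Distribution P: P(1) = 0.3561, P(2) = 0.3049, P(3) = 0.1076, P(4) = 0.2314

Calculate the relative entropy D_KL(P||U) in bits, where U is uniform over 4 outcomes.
0.1124 bits

U(i) = 1/4 for all i

D_KL(P||U) = Σ P(x) log₂(P(x) / (1/4))
           = Σ P(x) log₂(P(x)) + log₂(4)
           = log₂(4) - H(P)

H(P) = -Σ P(x) log₂(P(x)):
  -P(1)·log₂(P(1)) = -(0.3561)·log₂(0.3561) = 0.53046
  -P(2)·log₂(P(2)) = -(0.3049)·log₂(0.3049) = 0.52247
  -P(3)·log₂(P(3)) = -(0.1076)·log₂(0.1076) = 0.34607
  -P(4)·log₂(P(4)) = -(0.2314)·log₂(0.2314) = 0.48861
H(P) = 0.53046 + 0.52247 + 0.34607 + 0.48861 = 1.88761 bits

log₂(4) = 2.00000 bits

D_KL(P||U) = 2.00000 - 1.88761 = 0.11239 ≈ 0.1124 bits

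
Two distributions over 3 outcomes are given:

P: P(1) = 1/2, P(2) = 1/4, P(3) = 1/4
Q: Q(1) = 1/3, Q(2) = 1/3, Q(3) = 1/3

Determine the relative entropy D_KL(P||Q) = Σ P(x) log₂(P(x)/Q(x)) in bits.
0.0850 bits

D_KL(P||Q) = Σ P(x) log₂(P(x)/Q(x))

Computing term by term:
  P(1)·log₂(P(1)/Q(1)) = (1/2)·log₂((1/2)/(1/3)) = 0.29248
  P(2)·log₂(P(2)/Q(2)) = (1/4)·log₂((1/4)/(1/3)) = -0.10376
  P(3)·log₂(P(3)/Q(3)) = (1/4)·log₂((1/4)/(1/3)) = -0.10376

D_KL(P||Q) = 0.29248 - 0.10376 - 0.10376 = 0.08496 ≈ 0.0850 bits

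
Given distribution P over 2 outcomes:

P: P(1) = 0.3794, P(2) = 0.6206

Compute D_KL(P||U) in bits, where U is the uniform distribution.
0.0424 bits

U(i) = 1/2 for all i

D_KL(P||U) = Σ P(x) log₂(P(x) / (1/2))
           = Σ P(x) log₂(P(x)) + log₂(2)
           = log₂(2) - H(P)

H(P) = -Σ P(x) log₂(P(x)):
  -P(1)·log₂(P(1)) = -(0.3794)·log₂(0.3794) = 0.53048
  -P(2)·log₂(P(2)) = -(0.6206)·log₂(0.6206) = 0.42714
H(P) = 0.53048 + 0.42714 = 0.95762 bits

log₂(2) = 1.00000 bits

D_KL(P||U) = 1.00000 - 0.95762 = 0.04238 ≈ 0.0424 bits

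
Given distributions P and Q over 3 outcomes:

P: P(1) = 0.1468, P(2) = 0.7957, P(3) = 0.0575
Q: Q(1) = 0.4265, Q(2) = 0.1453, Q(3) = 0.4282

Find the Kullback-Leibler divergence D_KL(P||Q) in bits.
1.5596 bits

D_KL(P||Q) = Σ P(x) log₂(P(x)/Q(x))

Computing term by term:
  P(1)·log₂(P(1)/Q(1)) = 0.1468·log₂(0.1468/0.4265) = -0.22588
  P(2)·log₂(P(2)/Q(2)) = 0.7957·log₂(0.7957/0.1453) = 1.95200
  P(3)·log₂(P(3)/Q(3)) = 0.0575·log₂(0.0575/0.4282) = -0.16656

D_KL(P||Q) = -0.22588 + 1.95200 - 0.16656 = 1.55956 ≈ 1.5596 bits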